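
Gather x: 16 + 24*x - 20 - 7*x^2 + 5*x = -7*x^2 + 29*x - 4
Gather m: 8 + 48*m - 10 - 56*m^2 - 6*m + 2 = -56*m^2 + 42*m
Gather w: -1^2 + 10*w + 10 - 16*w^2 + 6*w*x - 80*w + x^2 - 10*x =-16*w^2 + w*(6*x - 70) + x^2 - 10*x + 9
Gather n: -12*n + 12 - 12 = -12*n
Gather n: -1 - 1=-2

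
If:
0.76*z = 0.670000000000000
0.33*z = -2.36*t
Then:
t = -0.12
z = 0.88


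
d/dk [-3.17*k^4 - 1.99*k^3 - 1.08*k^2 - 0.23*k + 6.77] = -12.68*k^3 - 5.97*k^2 - 2.16*k - 0.23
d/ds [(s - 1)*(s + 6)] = 2*s + 5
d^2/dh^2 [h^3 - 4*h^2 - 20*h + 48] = 6*h - 8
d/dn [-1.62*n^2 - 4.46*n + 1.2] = -3.24*n - 4.46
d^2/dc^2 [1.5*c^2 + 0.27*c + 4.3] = 3.00000000000000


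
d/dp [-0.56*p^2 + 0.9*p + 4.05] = 0.9 - 1.12*p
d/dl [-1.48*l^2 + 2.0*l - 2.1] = 2.0 - 2.96*l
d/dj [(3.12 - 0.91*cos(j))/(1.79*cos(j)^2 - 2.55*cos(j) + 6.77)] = (-1.6289*cos(j)^2 + 11.1696*cos(j) - 1.7953)*sin(j)/(3.2041*cos(j)^4 - 9.129*cos(j)^3 + 30.7391*cos(j)^2 - 34.527*cos(j) + 45.8329)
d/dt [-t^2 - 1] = -2*t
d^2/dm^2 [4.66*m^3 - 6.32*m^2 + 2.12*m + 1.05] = 27.96*m - 12.64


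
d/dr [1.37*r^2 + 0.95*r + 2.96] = 2.74*r + 0.95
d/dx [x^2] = 2*x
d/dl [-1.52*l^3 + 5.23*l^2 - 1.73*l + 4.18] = -4.56*l^2 + 10.46*l - 1.73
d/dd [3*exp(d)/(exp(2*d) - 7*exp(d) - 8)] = 3*(-exp(2*d) - 8)*exp(d)/(exp(4*d) - 14*exp(3*d) + 33*exp(2*d) + 112*exp(d) + 64)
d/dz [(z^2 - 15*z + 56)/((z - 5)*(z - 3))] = (7*z^2 - 82*z + 223)/(z^4 - 16*z^3 + 94*z^2 - 240*z + 225)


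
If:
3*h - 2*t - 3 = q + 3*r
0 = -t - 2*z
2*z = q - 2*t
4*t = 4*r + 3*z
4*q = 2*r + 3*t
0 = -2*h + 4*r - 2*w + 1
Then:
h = 1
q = 0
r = 0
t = 0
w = -1/2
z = 0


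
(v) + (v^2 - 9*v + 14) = v^2 - 8*v + 14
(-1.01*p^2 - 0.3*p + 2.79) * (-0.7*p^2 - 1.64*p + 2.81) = 0.707*p^4 + 1.8664*p^3 - 4.2991*p^2 - 5.4186*p + 7.8399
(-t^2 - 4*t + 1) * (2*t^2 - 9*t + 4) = -2*t^4 + t^3 + 34*t^2 - 25*t + 4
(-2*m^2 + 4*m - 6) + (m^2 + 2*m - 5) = -m^2 + 6*m - 11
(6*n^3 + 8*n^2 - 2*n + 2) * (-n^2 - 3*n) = -6*n^5 - 26*n^4 - 22*n^3 + 4*n^2 - 6*n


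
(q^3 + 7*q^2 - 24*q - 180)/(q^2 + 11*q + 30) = (q^2 + q - 30)/(q + 5)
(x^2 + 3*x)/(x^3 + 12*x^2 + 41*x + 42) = x/(x^2 + 9*x + 14)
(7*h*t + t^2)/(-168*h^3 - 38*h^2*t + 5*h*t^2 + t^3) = t/(-24*h^2 - 2*h*t + t^2)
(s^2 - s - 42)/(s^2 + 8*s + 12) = (s - 7)/(s + 2)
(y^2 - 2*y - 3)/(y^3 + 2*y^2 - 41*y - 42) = (y - 3)/(y^2 + y - 42)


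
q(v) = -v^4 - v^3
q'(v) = -4*v^3 - 3*v^2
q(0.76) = -0.77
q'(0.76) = -3.49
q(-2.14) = -11.17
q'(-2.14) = 25.46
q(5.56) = -1127.53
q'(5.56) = -780.26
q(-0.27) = 0.01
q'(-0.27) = -0.14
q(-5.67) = -851.27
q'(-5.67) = 632.69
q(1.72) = -13.84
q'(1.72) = -29.23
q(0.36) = -0.06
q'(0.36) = -0.58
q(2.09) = -28.21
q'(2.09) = -49.62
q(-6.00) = -1080.00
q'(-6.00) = 756.00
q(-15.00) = -47250.00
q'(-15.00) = 12825.00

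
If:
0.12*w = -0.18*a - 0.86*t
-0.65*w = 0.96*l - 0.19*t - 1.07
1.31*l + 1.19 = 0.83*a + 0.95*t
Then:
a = 3.86634504939122 - 1.15343618017636*w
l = 0.954422237537331 - 0.656919189241725*w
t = 0.101881991199703*w - 0.809235010337698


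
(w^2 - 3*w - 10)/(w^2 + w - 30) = (w + 2)/(w + 6)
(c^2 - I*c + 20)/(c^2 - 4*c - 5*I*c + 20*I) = (c + 4*I)/(c - 4)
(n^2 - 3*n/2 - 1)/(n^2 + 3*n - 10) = (n + 1/2)/(n + 5)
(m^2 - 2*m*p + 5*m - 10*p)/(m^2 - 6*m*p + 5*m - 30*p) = (-m + 2*p)/(-m + 6*p)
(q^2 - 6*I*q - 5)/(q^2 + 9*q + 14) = (q^2 - 6*I*q - 5)/(q^2 + 9*q + 14)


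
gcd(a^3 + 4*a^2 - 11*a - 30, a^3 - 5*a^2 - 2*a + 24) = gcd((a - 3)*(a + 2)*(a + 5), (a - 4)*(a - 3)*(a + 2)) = a^2 - a - 6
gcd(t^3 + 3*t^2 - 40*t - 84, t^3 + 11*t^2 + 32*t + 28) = t^2 + 9*t + 14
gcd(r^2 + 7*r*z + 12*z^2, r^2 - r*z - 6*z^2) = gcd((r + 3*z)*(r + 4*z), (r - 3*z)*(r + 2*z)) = 1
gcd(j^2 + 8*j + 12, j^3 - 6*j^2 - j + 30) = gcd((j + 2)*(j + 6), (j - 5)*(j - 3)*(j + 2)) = j + 2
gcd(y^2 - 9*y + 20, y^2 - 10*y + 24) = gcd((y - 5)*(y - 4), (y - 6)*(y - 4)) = y - 4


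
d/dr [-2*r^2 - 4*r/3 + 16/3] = -4*r - 4/3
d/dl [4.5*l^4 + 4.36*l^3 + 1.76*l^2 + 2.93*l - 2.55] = 18.0*l^3 + 13.08*l^2 + 3.52*l + 2.93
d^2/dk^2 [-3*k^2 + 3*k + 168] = -6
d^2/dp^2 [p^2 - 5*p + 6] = 2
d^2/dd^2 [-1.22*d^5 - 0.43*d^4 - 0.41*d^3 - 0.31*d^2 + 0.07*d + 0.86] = -24.4*d^3 - 5.16*d^2 - 2.46*d - 0.62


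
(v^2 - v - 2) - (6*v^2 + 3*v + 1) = -5*v^2 - 4*v - 3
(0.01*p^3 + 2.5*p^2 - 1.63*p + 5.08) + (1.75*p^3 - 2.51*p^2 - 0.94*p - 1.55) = 1.76*p^3 - 0.00999999999999979*p^2 - 2.57*p + 3.53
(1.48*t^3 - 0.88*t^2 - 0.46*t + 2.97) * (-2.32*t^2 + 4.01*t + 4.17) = -3.4336*t^5 + 7.9764*t^4 + 3.71*t^3 - 12.4046*t^2 + 9.9915*t + 12.3849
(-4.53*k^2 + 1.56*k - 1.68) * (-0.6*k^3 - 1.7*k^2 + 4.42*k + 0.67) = 2.718*k^5 + 6.765*k^4 - 21.6666*k^3 + 6.7161*k^2 - 6.3804*k - 1.1256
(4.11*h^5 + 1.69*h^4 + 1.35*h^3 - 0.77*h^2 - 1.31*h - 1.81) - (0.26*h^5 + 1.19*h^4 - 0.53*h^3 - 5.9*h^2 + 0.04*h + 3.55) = 3.85*h^5 + 0.5*h^4 + 1.88*h^3 + 5.13*h^2 - 1.35*h - 5.36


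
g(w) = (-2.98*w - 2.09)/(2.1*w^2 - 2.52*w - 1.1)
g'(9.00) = 0.03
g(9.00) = -0.20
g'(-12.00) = 0.01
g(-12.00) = 0.10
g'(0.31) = 0.47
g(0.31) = 1.79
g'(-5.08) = 0.03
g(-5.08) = 0.20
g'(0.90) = 3.95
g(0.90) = 2.86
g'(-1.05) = -0.29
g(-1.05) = 0.27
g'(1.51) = 1865.67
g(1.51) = 56.33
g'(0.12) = -0.45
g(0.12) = 1.78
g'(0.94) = 4.53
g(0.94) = 3.03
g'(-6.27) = 0.02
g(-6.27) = 0.17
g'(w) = (2.52 - 4.2*w)*(-2.98*w - 2.09)/(2.1*w^2 - 2.52*w - 1.1)^2 - 2.98/(2.1*w^2 - 2.52*w - 1.1) = (6.258*w^2 + 8.778*w - 1.9888)/(4.41*w^4 - 10.584*w^3 + 1.7304*w^2 + 5.544*w + 1.21)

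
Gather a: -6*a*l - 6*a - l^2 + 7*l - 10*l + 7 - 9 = a*(-6*l - 6) - l^2 - 3*l - 2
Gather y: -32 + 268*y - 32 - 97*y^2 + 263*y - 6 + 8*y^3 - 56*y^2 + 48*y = 8*y^3 - 153*y^2 + 579*y - 70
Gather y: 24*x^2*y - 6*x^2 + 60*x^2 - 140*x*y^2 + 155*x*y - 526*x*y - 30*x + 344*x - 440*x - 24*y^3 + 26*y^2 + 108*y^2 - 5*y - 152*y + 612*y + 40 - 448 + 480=54*x^2 - 126*x - 24*y^3 + y^2*(134 - 140*x) + y*(24*x^2 - 371*x + 455) + 72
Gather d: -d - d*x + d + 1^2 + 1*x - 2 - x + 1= -d*x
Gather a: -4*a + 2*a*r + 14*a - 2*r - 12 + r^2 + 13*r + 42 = a*(2*r + 10) + r^2 + 11*r + 30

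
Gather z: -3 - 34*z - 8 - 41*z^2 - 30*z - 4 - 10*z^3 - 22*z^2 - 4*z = -10*z^3 - 63*z^2 - 68*z - 15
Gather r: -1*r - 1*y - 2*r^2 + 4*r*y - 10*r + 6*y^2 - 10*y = -2*r^2 + r*(4*y - 11) + 6*y^2 - 11*y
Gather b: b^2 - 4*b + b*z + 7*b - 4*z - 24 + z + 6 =b^2 + b*(z + 3) - 3*z - 18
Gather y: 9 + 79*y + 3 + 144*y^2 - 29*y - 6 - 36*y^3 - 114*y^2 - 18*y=-36*y^3 + 30*y^2 + 32*y + 6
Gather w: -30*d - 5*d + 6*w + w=-35*d + 7*w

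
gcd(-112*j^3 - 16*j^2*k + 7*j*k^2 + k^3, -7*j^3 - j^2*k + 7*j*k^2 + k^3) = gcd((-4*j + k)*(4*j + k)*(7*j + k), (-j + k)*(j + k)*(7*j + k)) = 7*j + k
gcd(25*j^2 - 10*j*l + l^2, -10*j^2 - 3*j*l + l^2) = 5*j - l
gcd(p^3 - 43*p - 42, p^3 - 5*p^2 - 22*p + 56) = p - 7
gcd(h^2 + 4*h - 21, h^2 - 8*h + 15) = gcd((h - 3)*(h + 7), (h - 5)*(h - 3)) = h - 3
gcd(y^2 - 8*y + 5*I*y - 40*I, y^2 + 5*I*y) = y + 5*I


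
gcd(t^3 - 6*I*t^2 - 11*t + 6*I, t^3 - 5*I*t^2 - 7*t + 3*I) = t^2 - 4*I*t - 3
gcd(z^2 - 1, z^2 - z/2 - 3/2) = z + 1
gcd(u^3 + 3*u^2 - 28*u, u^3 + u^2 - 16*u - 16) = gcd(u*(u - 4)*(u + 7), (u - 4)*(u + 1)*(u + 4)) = u - 4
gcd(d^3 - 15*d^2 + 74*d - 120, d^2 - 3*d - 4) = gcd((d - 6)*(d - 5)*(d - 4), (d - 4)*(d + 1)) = d - 4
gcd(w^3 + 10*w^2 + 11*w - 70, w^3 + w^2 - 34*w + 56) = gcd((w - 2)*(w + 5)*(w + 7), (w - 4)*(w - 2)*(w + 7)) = w^2 + 5*w - 14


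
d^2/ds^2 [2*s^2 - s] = 4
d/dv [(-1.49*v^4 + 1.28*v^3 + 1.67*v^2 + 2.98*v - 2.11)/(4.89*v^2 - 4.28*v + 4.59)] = (-14.5722*v^5 + 25.3908*v^4 - 38.3132*v^3 - 4.0942*v^2 + 35.9664*v + 4.6474)/(23.9121*v^4 - 41.8584*v^3 + 63.2086*v^2 - 39.2904*v + 21.0681)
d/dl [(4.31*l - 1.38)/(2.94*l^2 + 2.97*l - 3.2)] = (-12.6714*l^2 + 8.1144*l - 9.6934)/(8.6436*l^4 + 17.4636*l^3 - 9.9951*l^2 - 19.008*l + 10.24)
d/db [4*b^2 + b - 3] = 8*b + 1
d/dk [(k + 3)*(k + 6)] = 2*k + 9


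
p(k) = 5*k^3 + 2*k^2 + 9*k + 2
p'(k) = 15*k^2 + 4*k + 9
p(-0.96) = -9.22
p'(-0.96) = 18.98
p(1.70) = 47.64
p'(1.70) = 59.15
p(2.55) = 120.86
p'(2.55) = 116.74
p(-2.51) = -87.06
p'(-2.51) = 93.46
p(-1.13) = -12.83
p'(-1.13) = 23.63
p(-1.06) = -11.25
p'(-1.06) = 21.61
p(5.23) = 819.05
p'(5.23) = 440.21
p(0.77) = 12.40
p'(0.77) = 20.97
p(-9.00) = -3562.00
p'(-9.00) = 1188.00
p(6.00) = 1208.00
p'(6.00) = 573.00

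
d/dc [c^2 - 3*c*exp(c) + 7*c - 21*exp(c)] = -3*c*exp(c) + 2*c - 24*exp(c) + 7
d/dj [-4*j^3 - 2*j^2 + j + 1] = -12*j^2 - 4*j + 1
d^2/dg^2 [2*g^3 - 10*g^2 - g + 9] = 12*g - 20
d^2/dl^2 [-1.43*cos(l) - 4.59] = 1.43*cos(l)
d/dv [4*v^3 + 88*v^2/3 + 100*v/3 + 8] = 12*v^2 + 176*v/3 + 100/3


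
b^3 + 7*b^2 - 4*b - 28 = (b - 2)*(b + 2)*(b + 7)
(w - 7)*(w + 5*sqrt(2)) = w^2 - 7*w + 5*sqrt(2)*w - 35*sqrt(2)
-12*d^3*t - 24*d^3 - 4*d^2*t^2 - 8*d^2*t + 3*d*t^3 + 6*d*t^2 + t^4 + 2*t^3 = (-2*d + t)*(2*d + t)*(3*d + t)*(t + 2)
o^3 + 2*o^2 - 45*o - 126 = (o - 7)*(o + 3)*(o + 6)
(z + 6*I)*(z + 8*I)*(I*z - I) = I*z^3 - 14*z^2 - I*z^2 + 14*z - 48*I*z + 48*I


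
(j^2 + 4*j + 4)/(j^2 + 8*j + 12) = (j + 2)/(j + 6)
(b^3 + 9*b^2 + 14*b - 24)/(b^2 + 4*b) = b + 5 - 6/b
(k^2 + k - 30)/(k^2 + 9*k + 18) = (k - 5)/(k + 3)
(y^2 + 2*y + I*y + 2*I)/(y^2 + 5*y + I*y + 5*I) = (y + 2)/(y + 5)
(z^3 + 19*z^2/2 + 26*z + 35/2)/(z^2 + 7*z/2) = z + 6 + 5/z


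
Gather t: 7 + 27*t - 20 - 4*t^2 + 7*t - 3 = -4*t^2 + 34*t - 16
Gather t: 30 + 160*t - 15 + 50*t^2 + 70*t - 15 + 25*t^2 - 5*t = 75*t^2 + 225*t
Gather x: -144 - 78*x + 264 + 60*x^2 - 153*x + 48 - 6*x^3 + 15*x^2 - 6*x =-6*x^3 + 75*x^2 - 237*x + 168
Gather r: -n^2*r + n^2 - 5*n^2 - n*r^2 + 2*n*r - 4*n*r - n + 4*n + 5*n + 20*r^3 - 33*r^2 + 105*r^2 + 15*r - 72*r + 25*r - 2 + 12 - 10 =-4*n^2 + 8*n + 20*r^3 + r^2*(72 - n) + r*(-n^2 - 2*n - 32)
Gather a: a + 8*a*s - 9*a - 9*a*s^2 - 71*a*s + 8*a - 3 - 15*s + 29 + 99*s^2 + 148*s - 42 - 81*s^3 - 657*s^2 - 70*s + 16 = a*(-9*s^2 - 63*s) - 81*s^3 - 558*s^2 + 63*s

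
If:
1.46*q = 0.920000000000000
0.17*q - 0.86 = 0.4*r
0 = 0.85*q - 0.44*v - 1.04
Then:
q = 0.63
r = -1.88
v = -1.15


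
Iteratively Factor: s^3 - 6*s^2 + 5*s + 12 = (s + 1)*(s^2 - 7*s + 12) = (s - 3)*(s + 1)*(s - 4)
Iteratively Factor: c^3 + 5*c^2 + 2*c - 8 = (c + 2)*(c^2 + 3*c - 4) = (c + 2)*(c + 4)*(c - 1)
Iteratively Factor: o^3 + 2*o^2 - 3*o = (o + 3)*(o^2 - o) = o*(o + 3)*(o - 1)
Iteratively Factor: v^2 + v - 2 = (v - 1)*(v + 2)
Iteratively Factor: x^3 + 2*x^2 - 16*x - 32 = (x + 2)*(x^2 - 16) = (x + 2)*(x + 4)*(x - 4)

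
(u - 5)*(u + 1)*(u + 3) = u^3 - u^2 - 17*u - 15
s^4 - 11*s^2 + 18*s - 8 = (s - 2)*(s - 1)^2*(s + 4)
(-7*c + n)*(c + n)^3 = -7*c^4 - 20*c^3*n - 18*c^2*n^2 - 4*c*n^3 + n^4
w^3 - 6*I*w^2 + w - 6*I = (w - 6*I)*(w - I)*(w + I)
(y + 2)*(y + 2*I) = y^2 + 2*y + 2*I*y + 4*I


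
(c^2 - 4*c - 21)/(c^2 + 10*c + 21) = (c - 7)/(c + 7)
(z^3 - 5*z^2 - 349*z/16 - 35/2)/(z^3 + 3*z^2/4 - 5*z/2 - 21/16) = (4*z^2 - 27*z - 40)/(4*z^2 - 4*z - 3)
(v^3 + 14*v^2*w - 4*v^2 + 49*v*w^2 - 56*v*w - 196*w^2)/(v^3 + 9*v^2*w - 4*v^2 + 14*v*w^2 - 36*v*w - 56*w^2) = (v + 7*w)/(v + 2*w)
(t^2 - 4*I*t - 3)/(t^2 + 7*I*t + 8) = (t - 3*I)/(t + 8*I)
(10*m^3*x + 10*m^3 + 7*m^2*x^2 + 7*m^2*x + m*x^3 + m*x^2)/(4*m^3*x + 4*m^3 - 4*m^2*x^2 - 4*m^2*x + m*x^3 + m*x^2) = (10*m^2 + 7*m*x + x^2)/(4*m^2 - 4*m*x + x^2)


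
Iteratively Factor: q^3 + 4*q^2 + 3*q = (q + 1)*(q^2 + 3*q) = q*(q + 1)*(q + 3)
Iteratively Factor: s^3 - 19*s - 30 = (s + 2)*(s^2 - 2*s - 15) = (s + 2)*(s + 3)*(s - 5)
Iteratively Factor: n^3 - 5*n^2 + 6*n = (n - 3)*(n^2 - 2*n) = n*(n - 3)*(n - 2)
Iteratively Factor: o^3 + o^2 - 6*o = (o)*(o^2 + o - 6) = o*(o - 2)*(o + 3)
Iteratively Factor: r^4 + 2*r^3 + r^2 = (r)*(r^3 + 2*r^2 + r) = r*(r + 1)*(r^2 + r) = r^2*(r + 1)*(r + 1)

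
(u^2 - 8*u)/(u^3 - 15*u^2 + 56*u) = 1/(u - 7)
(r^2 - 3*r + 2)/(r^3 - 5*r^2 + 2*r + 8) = (r - 1)/(r^2 - 3*r - 4)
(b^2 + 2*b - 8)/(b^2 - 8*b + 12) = (b + 4)/(b - 6)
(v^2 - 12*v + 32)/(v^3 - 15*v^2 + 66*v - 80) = (v - 4)/(v^2 - 7*v + 10)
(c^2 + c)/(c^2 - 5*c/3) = 3*(c + 1)/(3*c - 5)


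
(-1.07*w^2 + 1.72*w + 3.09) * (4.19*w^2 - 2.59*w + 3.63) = -4.4833*w^4 + 9.9781*w^3 + 4.6082*w^2 - 1.7595*w + 11.2167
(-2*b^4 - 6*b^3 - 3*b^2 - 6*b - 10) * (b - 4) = -2*b^5 + 2*b^4 + 21*b^3 + 6*b^2 + 14*b + 40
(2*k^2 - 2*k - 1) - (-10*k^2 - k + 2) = 12*k^2 - k - 3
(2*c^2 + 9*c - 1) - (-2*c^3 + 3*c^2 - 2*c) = 2*c^3 - c^2 + 11*c - 1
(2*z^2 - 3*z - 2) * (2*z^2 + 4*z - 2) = 4*z^4 + 2*z^3 - 20*z^2 - 2*z + 4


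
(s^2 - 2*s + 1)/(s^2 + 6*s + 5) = (s^2 - 2*s + 1)/(s^2 + 6*s + 5)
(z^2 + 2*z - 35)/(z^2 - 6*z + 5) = (z + 7)/(z - 1)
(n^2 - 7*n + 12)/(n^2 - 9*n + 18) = (n - 4)/(n - 6)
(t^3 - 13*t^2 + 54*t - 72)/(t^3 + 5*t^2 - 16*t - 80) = (t^2 - 9*t + 18)/(t^2 + 9*t + 20)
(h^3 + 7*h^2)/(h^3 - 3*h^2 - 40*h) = h*(h + 7)/(h^2 - 3*h - 40)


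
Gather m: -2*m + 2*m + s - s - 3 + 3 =0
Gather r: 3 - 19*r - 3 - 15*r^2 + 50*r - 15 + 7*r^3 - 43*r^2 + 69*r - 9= 7*r^3 - 58*r^2 + 100*r - 24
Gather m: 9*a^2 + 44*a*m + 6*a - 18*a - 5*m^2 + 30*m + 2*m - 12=9*a^2 - 12*a - 5*m^2 + m*(44*a + 32) - 12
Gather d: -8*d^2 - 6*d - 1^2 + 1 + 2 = -8*d^2 - 6*d + 2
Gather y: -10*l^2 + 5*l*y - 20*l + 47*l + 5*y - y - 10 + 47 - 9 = -10*l^2 + 27*l + y*(5*l + 4) + 28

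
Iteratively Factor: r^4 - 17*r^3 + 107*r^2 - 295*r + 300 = (r - 3)*(r^3 - 14*r^2 + 65*r - 100) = (r - 4)*(r - 3)*(r^2 - 10*r + 25) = (r - 5)*(r - 4)*(r - 3)*(r - 5)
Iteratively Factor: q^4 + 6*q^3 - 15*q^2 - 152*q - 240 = (q + 4)*(q^3 + 2*q^2 - 23*q - 60) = (q + 3)*(q + 4)*(q^2 - q - 20) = (q - 5)*(q + 3)*(q + 4)*(q + 4)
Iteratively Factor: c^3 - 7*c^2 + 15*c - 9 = (c - 3)*(c^2 - 4*c + 3) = (c - 3)^2*(c - 1)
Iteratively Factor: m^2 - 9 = (m - 3)*(m + 3)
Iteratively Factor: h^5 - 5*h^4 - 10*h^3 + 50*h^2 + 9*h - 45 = (h - 3)*(h^4 - 2*h^3 - 16*h^2 + 2*h + 15) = (h - 3)*(h + 1)*(h^3 - 3*h^2 - 13*h + 15) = (h - 5)*(h - 3)*(h + 1)*(h^2 + 2*h - 3) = (h - 5)*(h - 3)*(h + 1)*(h + 3)*(h - 1)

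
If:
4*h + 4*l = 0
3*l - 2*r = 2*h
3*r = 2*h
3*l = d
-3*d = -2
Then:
No Solution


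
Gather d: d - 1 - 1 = d - 2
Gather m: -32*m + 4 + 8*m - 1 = 3 - 24*m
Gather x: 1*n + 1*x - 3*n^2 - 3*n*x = -3*n^2 + n + x*(1 - 3*n)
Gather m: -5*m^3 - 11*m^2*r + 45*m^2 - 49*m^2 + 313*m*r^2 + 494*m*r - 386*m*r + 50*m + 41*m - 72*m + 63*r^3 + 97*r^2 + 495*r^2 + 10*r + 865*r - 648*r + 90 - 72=-5*m^3 + m^2*(-11*r - 4) + m*(313*r^2 + 108*r + 19) + 63*r^3 + 592*r^2 + 227*r + 18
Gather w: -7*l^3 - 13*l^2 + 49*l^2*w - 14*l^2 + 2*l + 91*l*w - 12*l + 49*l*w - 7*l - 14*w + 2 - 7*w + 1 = -7*l^3 - 27*l^2 - 17*l + w*(49*l^2 + 140*l - 21) + 3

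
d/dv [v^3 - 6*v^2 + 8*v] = 3*v^2 - 12*v + 8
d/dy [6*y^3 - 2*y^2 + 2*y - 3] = 18*y^2 - 4*y + 2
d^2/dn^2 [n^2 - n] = 2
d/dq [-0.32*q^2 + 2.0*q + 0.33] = 2.0 - 0.64*q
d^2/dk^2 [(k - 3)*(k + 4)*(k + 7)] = 6*k + 16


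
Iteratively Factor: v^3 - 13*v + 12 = (v + 4)*(v^2 - 4*v + 3) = (v - 1)*(v + 4)*(v - 3)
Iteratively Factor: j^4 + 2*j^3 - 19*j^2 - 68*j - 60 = (j + 2)*(j^3 - 19*j - 30) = (j + 2)^2*(j^2 - 2*j - 15) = (j - 5)*(j + 2)^2*(j + 3)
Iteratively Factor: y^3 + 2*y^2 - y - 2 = (y + 1)*(y^2 + y - 2) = (y + 1)*(y + 2)*(y - 1)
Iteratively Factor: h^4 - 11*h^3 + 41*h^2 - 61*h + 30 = (h - 1)*(h^3 - 10*h^2 + 31*h - 30) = (h - 5)*(h - 1)*(h^2 - 5*h + 6) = (h - 5)*(h - 2)*(h - 1)*(h - 3)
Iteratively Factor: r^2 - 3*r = (r - 3)*(r)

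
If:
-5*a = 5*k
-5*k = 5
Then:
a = 1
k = -1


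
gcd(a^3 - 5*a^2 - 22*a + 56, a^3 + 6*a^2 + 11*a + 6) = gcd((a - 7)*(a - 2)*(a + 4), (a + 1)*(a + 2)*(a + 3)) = 1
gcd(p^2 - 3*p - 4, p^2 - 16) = p - 4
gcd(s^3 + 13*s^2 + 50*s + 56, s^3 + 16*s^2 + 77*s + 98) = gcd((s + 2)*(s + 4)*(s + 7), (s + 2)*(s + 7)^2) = s^2 + 9*s + 14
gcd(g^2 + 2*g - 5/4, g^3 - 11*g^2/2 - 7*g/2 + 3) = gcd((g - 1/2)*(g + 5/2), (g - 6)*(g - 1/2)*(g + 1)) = g - 1/2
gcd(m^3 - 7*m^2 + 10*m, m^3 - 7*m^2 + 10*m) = m^3 - 7*m^2 + 10*m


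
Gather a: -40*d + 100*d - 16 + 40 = 60*d + 24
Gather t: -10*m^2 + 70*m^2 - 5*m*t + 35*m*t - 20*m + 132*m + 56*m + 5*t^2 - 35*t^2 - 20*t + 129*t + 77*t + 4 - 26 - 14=60*m^2 + 168*m - 30*t^2 + t*(30*m + 186) - 36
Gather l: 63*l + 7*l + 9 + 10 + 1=70*l + 20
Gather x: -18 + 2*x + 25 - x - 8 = x - 1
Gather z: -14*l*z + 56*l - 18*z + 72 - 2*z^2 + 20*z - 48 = 56*l - 2*z^2 + z*(2 - 14*l) + 24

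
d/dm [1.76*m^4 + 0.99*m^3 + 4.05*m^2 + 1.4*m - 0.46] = 7.04*m^3 + 2.97*m^2 + 8.1*m + 1.4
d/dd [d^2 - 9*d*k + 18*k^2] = 2*d - 9*k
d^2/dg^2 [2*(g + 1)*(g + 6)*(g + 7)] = 12*g + 56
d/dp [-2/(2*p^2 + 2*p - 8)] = (2*p + 1)/(p^2 + p - 4)^2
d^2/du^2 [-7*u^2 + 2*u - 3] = -14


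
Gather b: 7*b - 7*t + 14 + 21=7*b - 7*t + 35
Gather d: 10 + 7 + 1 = 18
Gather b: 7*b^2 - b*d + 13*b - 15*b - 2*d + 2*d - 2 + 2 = 7*b^2 + b*(-d - 2)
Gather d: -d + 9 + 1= 10 - d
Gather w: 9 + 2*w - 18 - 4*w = -2*w - 9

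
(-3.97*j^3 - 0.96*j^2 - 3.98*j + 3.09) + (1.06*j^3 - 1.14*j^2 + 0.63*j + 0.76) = -2.91*j^3 - 2.1*j^2 - 3.35*j + 3.85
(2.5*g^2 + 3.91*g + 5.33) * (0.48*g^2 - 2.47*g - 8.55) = 1.2*g^4 - 4.2982*g^3 - 28.4743*g^2 - 46.5956*g - 45.5715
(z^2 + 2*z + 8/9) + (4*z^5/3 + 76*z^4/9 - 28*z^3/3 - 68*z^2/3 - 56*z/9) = 4*z^5/3 + 76*z^4/9 - 28*z^3/3 - 65*z^2/3 - 38*z/9 + 8/9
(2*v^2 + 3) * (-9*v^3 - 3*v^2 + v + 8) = -18*v^5 - 6*v^4 - 25*v^3 + 7*v^2 + 3*v + 24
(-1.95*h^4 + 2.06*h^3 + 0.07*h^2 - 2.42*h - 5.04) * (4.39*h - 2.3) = -8.5605*h^5 + 13.5284*h^4 - 4.4307*h^3 - 10.7848*h^2 - 16.5596*h + 11.592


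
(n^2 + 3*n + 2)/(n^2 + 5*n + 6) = (n + 1)/(n + 3)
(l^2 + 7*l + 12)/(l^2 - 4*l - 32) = (l + 3)/(l - 8)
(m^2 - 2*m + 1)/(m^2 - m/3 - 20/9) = 9*(-m^2 + 2*m - 1)/(-9*m^2 + 3*m + 20)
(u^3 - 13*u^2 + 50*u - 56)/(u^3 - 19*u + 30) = (u^2 - 11*u + 28)/(u^2 + 2*u - 15)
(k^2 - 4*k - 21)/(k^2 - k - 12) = (k - 7)/(k - 4)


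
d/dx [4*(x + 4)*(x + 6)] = 8*x + 40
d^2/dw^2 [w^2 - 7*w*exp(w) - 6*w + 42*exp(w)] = -7*w*exp(w) + 28*exp(w) + 2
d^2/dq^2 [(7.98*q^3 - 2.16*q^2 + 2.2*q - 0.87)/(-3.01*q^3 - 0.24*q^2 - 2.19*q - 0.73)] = (50.669136*q^6 + 196.026852*q^5 + 210.034188*q^4 - 103.65978*q^3 + 13.902762*q^2 - 31.928886*q + 17.376774)/(27.270901*q^9 + 6.523272*q^8 + 60.044985*q^7 + 29.347779*q^6 + 46.851327*q^5 + 32.451858*q^4 + 17.617674*q^3 + 10.887147*q^2 + 3.501153*q + 0.389017)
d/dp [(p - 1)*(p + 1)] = 2*p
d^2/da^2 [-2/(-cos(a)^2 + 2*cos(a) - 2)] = (-23*cos(a) + 6*cos(2*a) + 3*cos(3*a) - cos(4*a) + 15)/(cos(a)^2 - 2*cos(a) + 2)^3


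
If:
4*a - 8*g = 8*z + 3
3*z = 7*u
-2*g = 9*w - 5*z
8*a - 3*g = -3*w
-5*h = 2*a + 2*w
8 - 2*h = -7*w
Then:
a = 4535/4532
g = 1745/1133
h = 347/6798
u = -687/1133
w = -3835/3399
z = -1603/1133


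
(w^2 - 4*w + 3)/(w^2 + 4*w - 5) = (w - 3)/(w + 5)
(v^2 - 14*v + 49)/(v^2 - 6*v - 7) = (v - 7)/(v + 1)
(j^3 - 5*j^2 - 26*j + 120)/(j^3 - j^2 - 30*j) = (j - 4)/j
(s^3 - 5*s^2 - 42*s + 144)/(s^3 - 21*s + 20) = (s^3 - 5*s^2 - 42*s + 144)/(s^3 - 21*s + 20)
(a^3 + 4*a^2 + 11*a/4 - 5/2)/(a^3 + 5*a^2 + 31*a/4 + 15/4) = (2*a^2 + 3*a - 2)/(2*a^2 + 5*a + 3)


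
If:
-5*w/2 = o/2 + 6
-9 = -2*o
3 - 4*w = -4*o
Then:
No Solution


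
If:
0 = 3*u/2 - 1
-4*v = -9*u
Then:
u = 2/3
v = 3/2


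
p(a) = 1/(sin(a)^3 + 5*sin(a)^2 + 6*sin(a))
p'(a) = (-3*sin(a)^2*cos(a) - 10*sin(a)*cos(a) - 6*cos(a))/(sin(a)^3 + 5*sin(a)^2 + 6*sin(a))^2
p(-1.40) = -0.50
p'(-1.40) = 0.04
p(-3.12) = -7.86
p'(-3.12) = 357.35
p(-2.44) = -0.49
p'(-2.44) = 0.14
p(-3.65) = 0.24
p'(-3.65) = 0.57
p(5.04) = -0.49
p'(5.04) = 0.06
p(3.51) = -0.64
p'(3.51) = 1.07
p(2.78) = 0.36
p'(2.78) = 1.19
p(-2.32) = -0.48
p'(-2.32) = 0.04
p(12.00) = -0.52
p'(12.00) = -0.34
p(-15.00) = -0.48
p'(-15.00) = 0.14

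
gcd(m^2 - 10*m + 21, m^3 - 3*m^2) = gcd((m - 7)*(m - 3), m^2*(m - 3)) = m - 3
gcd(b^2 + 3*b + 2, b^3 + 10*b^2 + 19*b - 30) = 1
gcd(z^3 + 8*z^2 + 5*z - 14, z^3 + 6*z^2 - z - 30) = 1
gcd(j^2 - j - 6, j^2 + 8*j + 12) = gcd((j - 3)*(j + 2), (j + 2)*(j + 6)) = j + 2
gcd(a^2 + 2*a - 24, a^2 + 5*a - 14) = 1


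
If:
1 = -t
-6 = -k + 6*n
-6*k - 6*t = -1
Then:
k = 7/6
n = -29/36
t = -1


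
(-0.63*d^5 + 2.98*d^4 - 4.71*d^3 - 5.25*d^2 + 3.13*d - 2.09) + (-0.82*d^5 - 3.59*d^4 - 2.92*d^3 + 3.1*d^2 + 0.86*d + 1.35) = -1.45*d^5 - 0.61*d^4 - 7.63*d^3 - 2.15*d^2 + 3.99*d - 0.74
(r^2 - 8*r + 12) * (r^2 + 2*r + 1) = r^4 - 6*r^3 - 3*r^2 + 16*r + 12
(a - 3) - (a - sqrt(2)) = -3 + sqrt(2)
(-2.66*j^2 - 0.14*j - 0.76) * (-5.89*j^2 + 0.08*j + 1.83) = 15.6674*j^4 + 0.6118*j^3 - 0.402600000000001*j^2 - 0.317*j - 1.3908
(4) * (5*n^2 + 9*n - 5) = 20*n^2 + 36*n - 20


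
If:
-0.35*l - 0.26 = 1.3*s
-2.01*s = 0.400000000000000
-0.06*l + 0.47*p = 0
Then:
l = -0.00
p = -0.00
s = -0.20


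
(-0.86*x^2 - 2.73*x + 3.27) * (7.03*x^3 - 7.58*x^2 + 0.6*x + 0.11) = -6.0458*x^5 - 12.6731*x^4 + 43.1655*x^3 - 26.5192*x^2 + 1.6617*x + 0.3597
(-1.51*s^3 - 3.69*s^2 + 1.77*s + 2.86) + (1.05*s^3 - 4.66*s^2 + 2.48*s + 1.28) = -0.46*s^3 - 8.35*s^2 + 4.25*s + 4.14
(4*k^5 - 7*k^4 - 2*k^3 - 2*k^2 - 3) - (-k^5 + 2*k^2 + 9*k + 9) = 5*k^5 - 7*k^4 - 2*k^3 - 4*k^2 - 9*k - 12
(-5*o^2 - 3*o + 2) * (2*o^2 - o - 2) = -10*o^4 - o^3 + 17*o^2 + 4*o - 4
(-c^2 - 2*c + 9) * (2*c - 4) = -2*c^3 + 26*c - 36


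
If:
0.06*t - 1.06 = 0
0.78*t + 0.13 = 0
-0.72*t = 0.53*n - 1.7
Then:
No Solution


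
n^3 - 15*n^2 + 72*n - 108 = (n - 6)^2*(n - 3)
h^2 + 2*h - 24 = (h - 4)*(h + 6)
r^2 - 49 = (r - 7)*(r + 7)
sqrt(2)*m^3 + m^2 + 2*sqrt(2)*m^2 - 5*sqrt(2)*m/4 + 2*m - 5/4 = (m - 1/2)*(m + 5/2)*(sqrt(2)*m + 1)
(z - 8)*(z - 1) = z^2 - 9*z + 8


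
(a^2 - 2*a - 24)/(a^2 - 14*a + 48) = (a + 4)/(a - 8)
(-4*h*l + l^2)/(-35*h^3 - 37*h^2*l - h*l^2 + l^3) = l*(4*h - l)/(35*h^3 + 37*h^2*l + h*l^2 - l^3)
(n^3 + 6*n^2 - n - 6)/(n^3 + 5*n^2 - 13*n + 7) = (n^2 + 7*n + 6)/(n^2 + 6*n - 7)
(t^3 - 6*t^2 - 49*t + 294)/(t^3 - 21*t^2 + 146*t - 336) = (t + 7)/(t - 8)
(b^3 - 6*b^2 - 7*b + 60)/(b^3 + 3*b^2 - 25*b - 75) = (b - 4)/(b + 5)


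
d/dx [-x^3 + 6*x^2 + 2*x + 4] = -3*x^2 + 12*x + 2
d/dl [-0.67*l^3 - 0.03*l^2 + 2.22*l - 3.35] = -2.01*l^2 - 0.06*l + 2.22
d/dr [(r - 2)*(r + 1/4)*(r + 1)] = 3*r^2 - 3*r/2 - 9/4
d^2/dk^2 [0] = 0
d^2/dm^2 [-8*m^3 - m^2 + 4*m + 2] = -48*m - 2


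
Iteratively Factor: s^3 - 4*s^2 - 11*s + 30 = (s + 3)*(s^2 - 7*s + 10) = (s - 5)*(s + 3)*(s - 2)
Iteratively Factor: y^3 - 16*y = (y - 4)*(y^2 + 4*y) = y*(y - 4)*(y + 4)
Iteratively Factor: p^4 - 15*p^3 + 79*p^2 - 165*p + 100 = (p - 5)*(p^3 - 10*p^2 + 29*p - 20) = (p - 5)*(p - 1)*(p^2 - 9*p + 20) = (p - 5)^2*(p - 1)*(p - 4)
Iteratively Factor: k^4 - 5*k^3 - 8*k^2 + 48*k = (k - 4)*(k^3 - k^2 - 12*k) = (k - 4)*(k + 3)*(k^2 - 4*k) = (k - 4)^2*(k + 3)*(k)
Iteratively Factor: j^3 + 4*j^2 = (j)*(j^2 + 4*j) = j^2*(j + 4)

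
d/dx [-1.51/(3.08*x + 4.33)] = 4.6508/(3.08*x + 4.33)^2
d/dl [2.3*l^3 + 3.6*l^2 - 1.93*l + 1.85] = 6.9*l^2 + 7.2*l - 1.93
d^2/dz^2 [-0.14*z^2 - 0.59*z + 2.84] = -0.280000000000000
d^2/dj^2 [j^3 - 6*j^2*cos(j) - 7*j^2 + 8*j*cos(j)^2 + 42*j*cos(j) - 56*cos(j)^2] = 6*j^2*cos(j) + 24*j*sin(j) - 42*j*cos(j) - 16*j*cos(2*j) + 6*j - 84*sin(j) - 16*sin(2*j) - 12*cos(j) + 112*cos(2*j) - 14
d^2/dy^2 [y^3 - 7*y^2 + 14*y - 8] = 6*y - 14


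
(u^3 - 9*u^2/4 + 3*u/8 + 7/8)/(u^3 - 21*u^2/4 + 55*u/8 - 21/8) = (8*u^2 - 10*u - 7)/(8*u^2 - 34*u + 21)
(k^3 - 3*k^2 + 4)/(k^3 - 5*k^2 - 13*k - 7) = (k^2 - 4*k + 4)/(k^2 - 6*k - 7)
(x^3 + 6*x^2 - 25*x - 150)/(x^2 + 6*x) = x - 25/x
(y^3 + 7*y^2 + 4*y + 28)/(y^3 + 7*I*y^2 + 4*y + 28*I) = (y + 7)/(y + 7*I)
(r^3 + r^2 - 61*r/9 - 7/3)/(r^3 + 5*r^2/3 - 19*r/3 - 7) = (r + 1/3)/(r + 1)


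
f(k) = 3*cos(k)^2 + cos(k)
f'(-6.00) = -1.89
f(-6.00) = 3.73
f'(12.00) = 3.25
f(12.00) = 2.98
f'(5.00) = 2.59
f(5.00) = 0.53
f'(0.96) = -3.64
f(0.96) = 1.56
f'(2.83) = 1.44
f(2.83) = 1.77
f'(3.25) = -0.54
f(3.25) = 1.97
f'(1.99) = 1.32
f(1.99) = 0.09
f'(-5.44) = -3.73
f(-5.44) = 1.99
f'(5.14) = 3.17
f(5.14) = 0.93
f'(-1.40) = 1.99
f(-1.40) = 0.26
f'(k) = -6*sin(k)*cos(k) - sin(k)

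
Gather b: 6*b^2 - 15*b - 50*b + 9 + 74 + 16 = 6*b^2 - 65*b + 99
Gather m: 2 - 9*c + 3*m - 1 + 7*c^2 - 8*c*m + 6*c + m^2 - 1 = 7*c^2 - 3*c + m^2 + m*(3 - 8*c)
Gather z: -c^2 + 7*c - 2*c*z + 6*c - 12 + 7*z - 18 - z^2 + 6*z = -c^2 + 13*c - z^2 + z*(13 - 2*c) - 30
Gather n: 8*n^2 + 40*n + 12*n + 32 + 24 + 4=8*n^2 + 52*n + 60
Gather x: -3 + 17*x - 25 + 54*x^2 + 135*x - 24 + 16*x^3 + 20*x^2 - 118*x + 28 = 16*x^3 + 74*x^2 + 34*x - 24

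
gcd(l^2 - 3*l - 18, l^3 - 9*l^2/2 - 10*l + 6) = l - 6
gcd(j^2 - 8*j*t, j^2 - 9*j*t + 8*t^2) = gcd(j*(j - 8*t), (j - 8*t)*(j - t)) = -j + 8*t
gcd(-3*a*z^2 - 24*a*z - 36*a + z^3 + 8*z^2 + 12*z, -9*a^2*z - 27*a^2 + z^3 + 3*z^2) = -3*a + z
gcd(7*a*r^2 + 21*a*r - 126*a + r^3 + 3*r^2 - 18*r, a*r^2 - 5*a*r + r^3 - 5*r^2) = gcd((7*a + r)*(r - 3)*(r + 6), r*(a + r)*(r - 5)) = 1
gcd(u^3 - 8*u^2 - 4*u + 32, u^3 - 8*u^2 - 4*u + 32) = u^3 - 8*u^2 - 4*u + 32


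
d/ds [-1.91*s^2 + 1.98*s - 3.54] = 1.98 - 3.82*s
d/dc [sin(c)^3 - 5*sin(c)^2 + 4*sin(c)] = (3*sin(c)^2 - 10*sin(c) + 4)*cos(c)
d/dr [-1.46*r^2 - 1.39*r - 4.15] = -2.92*r - 1.39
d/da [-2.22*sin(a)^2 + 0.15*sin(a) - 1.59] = (0.15 - 4.44*sin(a))*cos(a)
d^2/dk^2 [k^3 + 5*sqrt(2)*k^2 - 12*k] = 6*k + 10*sqrt(2)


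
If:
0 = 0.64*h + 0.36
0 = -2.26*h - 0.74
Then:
No Solution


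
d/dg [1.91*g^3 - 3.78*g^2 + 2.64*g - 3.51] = 5.73*g^2 - 7.56*g + 2.64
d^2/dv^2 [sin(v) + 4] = -sin(v)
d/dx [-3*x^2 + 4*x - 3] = 4 - 6*x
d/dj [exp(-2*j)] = -2*exp(-2*j)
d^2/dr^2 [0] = 0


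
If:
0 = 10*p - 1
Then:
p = 1/10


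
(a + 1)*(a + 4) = a^2 + 5*a + 4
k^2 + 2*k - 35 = (k - 5)*(k + 7)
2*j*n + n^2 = n*(2*j + n)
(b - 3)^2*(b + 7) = b^3 + b^2 - 33*b + 63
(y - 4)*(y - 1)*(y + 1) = y^3 - 4*y^2 - y + 4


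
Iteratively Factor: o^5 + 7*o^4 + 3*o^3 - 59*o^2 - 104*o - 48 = (o + 4)*(o^4 + 3*o^3 - 9*o^2 - 23*o - 12) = (o + 4)^2*(o^3 - o^2 - 5*o - 3) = (o + 1)*(o + 4)^2*(o^2 - 2*o - 3) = (o + 1)^2*(o + 4)^2*(o - 3)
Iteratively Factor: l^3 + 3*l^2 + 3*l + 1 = (l + 1)*(l^2 + 2*l + 1) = (l + 1)^2*(l + 1)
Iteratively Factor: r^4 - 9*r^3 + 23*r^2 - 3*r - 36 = (r - 3)*(r^3 - 6*r^2 + 5*r + 12) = (r - 4)*(r - 3)*(r^2 - 2*r - 3) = (r - 4)*(r - 3)^2*(r + 1)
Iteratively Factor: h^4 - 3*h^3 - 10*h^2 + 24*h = (h - 4)*(h^3 + h^2 - 6*h) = (h - 4)*(h - 2)*(h^2 + 3*h) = (h - 4)*(h - 2)*(h + 3)*(h)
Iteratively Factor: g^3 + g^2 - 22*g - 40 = (g + 4)*(g^2 - 3*g - 10) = (g - 5)*(g + 4)*(g + 2)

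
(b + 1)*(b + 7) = b^2 + 8*b + 7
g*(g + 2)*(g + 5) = g^3 + 7*g^2 + 10*g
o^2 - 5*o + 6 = (o - 3)*(o - 2)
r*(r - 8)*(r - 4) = r^3 - 12*r^2 + 32*r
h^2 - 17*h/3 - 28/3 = (h - 7)*(h + 4/3)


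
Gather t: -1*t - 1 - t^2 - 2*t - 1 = -t^2 - 3*t - 2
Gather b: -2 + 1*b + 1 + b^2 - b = b^2 - 1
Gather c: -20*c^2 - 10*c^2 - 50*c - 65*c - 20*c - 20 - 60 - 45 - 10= -30*c^2 - 135*c - 135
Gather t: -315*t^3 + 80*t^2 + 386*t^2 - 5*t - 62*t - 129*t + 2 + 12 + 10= -315*t^3 + 466*t^2 - 196*t + 24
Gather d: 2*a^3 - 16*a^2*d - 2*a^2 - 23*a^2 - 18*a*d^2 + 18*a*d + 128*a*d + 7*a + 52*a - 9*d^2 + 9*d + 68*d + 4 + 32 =2*a^3 - 25*a^2 + 59*a + d^2*(-18*a - 9) + d*(-16*a^2 + 146*a + 77) + 36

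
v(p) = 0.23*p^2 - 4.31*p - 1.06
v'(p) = 0.46*p - 4.31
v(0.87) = -4.64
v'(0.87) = -3.91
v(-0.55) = 1.38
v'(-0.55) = -4.56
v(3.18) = -12.44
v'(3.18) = -2.85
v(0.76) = -4.20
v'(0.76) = -3.96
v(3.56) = -13.49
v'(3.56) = -2.67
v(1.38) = -6.57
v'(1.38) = -3.68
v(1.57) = -7.26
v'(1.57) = -3.59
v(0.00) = -1.06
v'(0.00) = -4.31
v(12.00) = -19.66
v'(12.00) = 1.21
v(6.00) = -18.64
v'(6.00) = -1.55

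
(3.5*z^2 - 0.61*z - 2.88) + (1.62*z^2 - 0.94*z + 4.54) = 5.12*z^2 - 1.55*z + 1.66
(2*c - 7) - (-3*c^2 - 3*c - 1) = 3*c^2 + 5*c - 6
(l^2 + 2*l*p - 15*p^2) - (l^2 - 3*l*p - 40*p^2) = 5*l*p + 25*p^2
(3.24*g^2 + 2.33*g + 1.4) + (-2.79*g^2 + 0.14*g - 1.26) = 0.45*g^2 + 2.47*g + 0.14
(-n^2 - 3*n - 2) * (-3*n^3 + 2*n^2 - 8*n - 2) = 3*n^5 + 7*n^4 + 8*n^3 + 22*n^2 + 22*n + 4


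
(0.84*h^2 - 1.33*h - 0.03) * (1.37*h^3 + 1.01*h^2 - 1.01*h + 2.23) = 1.1508*h^5 - 0.9737*h^4 - 2.2328*h^3 + 3.1862*h^2 - 2.9356*h - 0.0669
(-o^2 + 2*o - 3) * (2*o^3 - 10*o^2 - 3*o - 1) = -2*o^5 + 14*o^4 - 23*o^3 + 25*o^2 + 7*o + 3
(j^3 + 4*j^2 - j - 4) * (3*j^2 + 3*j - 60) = 3*j^5 + 15*j^4 - 51*j^3 - 255*j^2 + 48*j + 240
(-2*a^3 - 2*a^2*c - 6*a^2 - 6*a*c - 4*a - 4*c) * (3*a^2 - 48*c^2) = -6*a^5 - 6*a^4*c - 18*a^4 + 96*a^3*c^2 - 18*a^3*c - 12*a^3 + 96*a^2*c^3 + 288*a^2*c^2 - 12*a^2*c + 288*a*c^3 + 192*a*c^2 + 192*c^3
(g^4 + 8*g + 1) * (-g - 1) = -g^5 - g^4 - 8*g^2 - 9*g - 1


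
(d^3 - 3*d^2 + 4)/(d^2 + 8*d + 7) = (d^2 - 4*d + 4)/(d + 7)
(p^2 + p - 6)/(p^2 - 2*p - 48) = (-p^2 - p + 6)/(-p^2 + 2*p + 48)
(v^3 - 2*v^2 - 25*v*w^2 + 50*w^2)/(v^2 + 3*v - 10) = (v^2 - 25*w^2)/(v + 5)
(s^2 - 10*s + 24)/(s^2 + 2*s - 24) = (s - 6)/(s + 6)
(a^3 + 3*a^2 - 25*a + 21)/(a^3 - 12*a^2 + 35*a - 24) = (a + 7)/(a - 8)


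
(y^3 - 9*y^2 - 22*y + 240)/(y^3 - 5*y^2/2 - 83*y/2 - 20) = 2*(y - 6)/(2*y + 1)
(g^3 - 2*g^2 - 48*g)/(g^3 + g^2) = (g^2 - 2*g - 48)/(g*(g + 1))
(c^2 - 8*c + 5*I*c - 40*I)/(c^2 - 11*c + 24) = (c + 5*I)/(c - 3)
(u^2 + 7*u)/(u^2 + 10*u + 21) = u/(u + 3)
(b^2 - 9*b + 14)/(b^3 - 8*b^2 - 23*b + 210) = (b - 2)/(b^2 - b - 30)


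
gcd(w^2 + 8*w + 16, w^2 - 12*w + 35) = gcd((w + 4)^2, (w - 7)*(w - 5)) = 1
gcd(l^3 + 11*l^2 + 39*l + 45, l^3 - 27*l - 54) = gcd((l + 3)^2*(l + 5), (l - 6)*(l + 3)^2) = l^2 + 6*l + 9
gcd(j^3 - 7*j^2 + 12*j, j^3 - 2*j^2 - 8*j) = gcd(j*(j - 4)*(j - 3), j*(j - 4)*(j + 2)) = j^2 - 4*j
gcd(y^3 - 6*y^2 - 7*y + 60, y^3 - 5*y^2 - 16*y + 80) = y^2 - 9*y + 20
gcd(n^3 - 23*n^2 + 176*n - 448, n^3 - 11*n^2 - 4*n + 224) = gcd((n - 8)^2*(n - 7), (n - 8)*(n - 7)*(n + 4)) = n^2 - 15*n + 56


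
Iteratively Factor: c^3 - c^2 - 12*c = (c - 4)*(c^2 + 3*c) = c*(c - 4)*(c + 3)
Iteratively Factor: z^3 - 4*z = (z)*(z^2 - 4) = z*(z - 2)*(z + 2)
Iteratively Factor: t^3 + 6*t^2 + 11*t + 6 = (t + 3)*(t^2 + 3*t + 2) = (t + 1)*(t + 3)*(t + 2)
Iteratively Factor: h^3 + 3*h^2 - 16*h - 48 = (h + 4)*(h^2 - h - 12) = (h - 4)*(h + 4)*(h + 3)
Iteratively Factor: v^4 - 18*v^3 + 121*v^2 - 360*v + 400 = (v - 4)*(v^3 - 14*v^2 + 65*v - 100) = (v - 5)*(v - 4)*(v^2 - 9*v + 20) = (v - 5)^2*(v - 4)*(v - 4)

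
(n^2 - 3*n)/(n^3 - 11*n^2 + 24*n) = 1/(n - 8)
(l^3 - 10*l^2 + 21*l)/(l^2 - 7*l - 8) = l*(-l^2 + 10*l - 21)/(-l^2 + 7*l + 8)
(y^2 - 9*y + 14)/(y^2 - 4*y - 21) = (y - 2)/(y + 3)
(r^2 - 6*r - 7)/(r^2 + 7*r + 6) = (r - 7)/(r + 6)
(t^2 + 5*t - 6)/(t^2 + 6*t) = (t - 1)/t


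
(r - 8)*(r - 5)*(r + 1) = r^3 - 12*r^2 + 27*r + 40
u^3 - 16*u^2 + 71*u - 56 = (u - 8)*(u - 7)*(u - 1)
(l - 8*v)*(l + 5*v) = l^2 - 3*l*v - 40*v^2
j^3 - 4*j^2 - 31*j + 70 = (j - 7)*(j - 2)*(j + 5)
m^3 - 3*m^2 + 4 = (m - 2)^2*(m + 1)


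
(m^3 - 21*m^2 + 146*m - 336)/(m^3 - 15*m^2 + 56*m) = (m - 6)/m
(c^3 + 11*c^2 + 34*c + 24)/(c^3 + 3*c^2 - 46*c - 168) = (c + 1)/(c - 7)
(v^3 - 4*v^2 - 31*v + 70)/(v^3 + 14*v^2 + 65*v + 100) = (v^2 - 9*v + 14)/(v^2 + 9*v + 20)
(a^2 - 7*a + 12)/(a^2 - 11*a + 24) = (a - 4)/(a - 8)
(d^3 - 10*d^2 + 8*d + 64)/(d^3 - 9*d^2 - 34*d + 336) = (d^2 - 2*d - 8)/(d^2 - d - 42)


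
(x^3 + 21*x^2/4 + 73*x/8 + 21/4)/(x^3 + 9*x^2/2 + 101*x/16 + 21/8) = 2*(2*x + 3)/(4*x + 3)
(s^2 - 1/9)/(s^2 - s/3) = (s + 1/3)/s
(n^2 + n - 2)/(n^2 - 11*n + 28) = (n^2 + n - 2)/(n^2 - 11*n + 28)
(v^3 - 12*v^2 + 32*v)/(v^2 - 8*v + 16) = v*(v - 8)/(v - 4)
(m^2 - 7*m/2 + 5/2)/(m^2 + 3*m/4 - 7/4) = 2*(2*m - 5)/(4*m + 7)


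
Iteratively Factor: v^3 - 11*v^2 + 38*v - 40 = (v - 5)*(v^2 - 6*v + 8) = (v - 5)*(v - 2)*(v - 4)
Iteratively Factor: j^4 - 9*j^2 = (j)*(j^3 - 9*j) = j^2*(j^2 - 9) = j^2*(j - 3)*(j + 3)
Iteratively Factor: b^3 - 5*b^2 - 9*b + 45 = (b - 3)*(b^2 - 2*b - 15) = (b - 5)*(b - 3)*(b + 3)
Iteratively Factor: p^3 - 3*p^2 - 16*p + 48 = (p + 4)*(p^2 - 7*p + 12) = (p - 3)*(p + 4)*(p - 4)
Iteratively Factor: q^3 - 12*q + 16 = (q - 2)*(q^2 + 2*q - 8) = (q - 2)*(q + 4)*(q - 2)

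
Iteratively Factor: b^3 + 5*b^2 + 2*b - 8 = (b + 4)*(b^2 + b - 2) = (b - 1)*(b + 4)*(b + 2)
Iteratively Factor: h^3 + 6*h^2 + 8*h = (h + 2)*(h^2 + 4*h) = (h + 2)*(h + 4)*(h)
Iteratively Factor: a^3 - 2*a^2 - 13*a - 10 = (a + 2)*(a^2 - 4*a - 5) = (a + 1)*(a + 2)*(a - 5)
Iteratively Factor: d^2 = (d)*(d)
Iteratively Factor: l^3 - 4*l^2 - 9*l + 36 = (l - 4)*(l^2 - 9) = (l - 4)*(l - 3)*(l + 3)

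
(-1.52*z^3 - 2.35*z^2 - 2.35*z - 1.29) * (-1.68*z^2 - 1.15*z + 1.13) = 2.5536*z^5 + 5.696*z^4 + 4.9329*z^3 + 2.2142*z^2 - 1.172*z - 1.4577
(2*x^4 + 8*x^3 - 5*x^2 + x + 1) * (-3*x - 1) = -6*x^5 - 26*x^4 + 7*x^3 + 2*x^2 - 4*x - 1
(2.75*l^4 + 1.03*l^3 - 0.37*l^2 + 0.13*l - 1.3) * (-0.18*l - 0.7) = -0.495*l^5 - 2.1104*l^4 - 0.6544*l^3 + 0.2356*l^2 + 0.143*l + 0.91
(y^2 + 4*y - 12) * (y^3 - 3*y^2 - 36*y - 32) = y^5 + y^4 - 60*y^3 - 140*y^2 + 304*y + 384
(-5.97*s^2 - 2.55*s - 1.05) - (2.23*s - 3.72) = -5.97*s^2 - 4.78*s + 2.67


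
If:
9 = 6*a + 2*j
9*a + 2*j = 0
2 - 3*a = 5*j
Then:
No Solution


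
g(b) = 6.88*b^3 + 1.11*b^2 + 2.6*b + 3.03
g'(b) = 20.64*b^2 + 2.22*b + 2.6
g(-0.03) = 2.95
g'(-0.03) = 2.55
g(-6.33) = -1713.97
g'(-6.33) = 815.57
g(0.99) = 13.37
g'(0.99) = 25.03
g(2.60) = 138.22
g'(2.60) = 147.90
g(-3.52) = -292.43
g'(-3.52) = 250.52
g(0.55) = 5.94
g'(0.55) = 10.06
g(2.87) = 182.28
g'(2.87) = 178.98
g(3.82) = 412.67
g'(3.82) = 312.27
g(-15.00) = -23006.22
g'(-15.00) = 4613.30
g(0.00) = 3.03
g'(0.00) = 2.60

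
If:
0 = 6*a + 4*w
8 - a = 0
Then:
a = 8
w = -12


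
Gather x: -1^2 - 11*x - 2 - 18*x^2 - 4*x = -18*x^2 - 15*x - 3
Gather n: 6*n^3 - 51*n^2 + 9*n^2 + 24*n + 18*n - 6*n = 6*n^3 - 42*n^2 + 36*n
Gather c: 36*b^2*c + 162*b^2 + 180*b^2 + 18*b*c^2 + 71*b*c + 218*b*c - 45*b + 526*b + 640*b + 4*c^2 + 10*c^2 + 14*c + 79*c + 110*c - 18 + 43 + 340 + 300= 342*b^2 + 1121*b + c^2*(18*b + 14) + c*(36*b^2 + 289*b + 203) + 665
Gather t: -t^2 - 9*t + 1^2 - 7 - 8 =-t^2 - 9*t - 14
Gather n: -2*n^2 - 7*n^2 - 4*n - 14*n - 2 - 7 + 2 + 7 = -9*n^2 - 18*n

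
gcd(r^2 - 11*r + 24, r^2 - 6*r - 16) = r - 8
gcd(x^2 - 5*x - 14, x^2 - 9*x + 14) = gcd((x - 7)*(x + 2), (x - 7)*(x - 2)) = x - 7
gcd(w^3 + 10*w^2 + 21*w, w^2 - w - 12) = w + 3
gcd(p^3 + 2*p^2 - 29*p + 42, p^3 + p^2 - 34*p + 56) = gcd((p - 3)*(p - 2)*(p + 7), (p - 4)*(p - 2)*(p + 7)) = p^2 + 5*p - 14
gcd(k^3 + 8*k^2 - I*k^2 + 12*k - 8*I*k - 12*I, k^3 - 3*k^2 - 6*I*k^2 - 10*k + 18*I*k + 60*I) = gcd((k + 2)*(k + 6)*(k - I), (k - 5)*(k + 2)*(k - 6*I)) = k + 2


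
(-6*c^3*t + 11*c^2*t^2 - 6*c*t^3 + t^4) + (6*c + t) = -6*c^3*t + 11*c^2*t^2 - 6*c*t^3 + 6*c + t^4 + t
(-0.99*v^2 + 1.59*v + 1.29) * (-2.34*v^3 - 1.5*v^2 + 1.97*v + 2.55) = 2.3166*v^5 - 2.2356*v^4 - 7.3539*v^3 - 1.3272*v^2 + 6.5958*v + 3.2895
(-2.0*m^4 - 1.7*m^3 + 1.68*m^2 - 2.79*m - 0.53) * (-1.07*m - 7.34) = 2.14*m^5 + 16.499*m^4 + 10.6804*m^3 - 9.3459*m^2 + 21.0457*m + 3.8902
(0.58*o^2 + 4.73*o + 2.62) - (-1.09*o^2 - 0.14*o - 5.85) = 1.67*o^2 + 4.87*o + 8.47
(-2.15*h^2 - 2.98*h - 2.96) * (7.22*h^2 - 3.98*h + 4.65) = -15.523*h^4 - 12.9586*h^3 - 19.5083*h^2 - 2.0762*h - 13.764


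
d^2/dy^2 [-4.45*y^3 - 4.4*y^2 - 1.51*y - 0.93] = -26.7*y - 8.8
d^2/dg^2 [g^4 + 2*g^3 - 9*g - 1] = 12*g*(g + 1)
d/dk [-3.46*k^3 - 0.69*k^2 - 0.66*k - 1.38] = -10.38*k^2 - 1.38*k - 0.66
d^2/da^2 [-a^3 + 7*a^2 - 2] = 14 - 6*a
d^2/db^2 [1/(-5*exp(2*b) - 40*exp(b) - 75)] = 4*((exp(b) + 2)*(exp(2*b) + 8*exp(b) + 15) - 2*(exp(b) + 4)^2*exp(b))*exp(b)/(5*(exp(2*b) + 8*exp(b) + 15)^3)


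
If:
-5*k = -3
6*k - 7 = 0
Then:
No Solution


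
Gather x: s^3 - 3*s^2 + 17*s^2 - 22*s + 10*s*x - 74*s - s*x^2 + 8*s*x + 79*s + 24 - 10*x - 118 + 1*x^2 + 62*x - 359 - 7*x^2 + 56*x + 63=s^3 + 14*s^2 - 17*s + x^2*(-s - 6) + x*(18*s + 108) - 390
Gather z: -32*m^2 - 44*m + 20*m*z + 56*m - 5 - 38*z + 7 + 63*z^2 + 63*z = -32*m^2 + 12*m + 63*z^2 + z*(20*m + 25) + 2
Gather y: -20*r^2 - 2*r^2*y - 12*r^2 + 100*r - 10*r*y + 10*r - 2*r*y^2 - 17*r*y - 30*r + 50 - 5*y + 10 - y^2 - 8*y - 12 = -32*r^2 + 80*r + y^2*(-2*r - 1) + y*(-2*r^2 - 27*r - 13) + 48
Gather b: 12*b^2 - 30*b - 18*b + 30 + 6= 12*b^2 - 48*b + 36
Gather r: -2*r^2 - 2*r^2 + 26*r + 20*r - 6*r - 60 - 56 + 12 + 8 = -4*r^2 + 40*r - 96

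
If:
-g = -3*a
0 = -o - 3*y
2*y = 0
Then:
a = g/3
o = 0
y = 0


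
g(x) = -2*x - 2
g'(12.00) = -2.00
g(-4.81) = 7.62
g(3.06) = -8.12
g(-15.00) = 28.00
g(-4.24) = 6.48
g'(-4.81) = -2.00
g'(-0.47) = -2.00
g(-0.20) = -1.60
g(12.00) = -26.00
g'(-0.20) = -2.00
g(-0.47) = -1.06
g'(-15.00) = -2.00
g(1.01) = -4.02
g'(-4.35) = -2.00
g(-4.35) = 6.70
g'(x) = -2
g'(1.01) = -2.00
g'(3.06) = -2.00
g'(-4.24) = -2.00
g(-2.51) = 3.02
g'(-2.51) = -2.00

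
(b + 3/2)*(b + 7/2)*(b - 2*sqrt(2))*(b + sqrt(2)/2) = b^4 - 3*sqrt(2)*b^3/2 + 5*b^3 - 15*sqrt(2)*b^2/2 + 13*b^2/4 - 63*sqrt(2)*b/8 - 10*b - 21/2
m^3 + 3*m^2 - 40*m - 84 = (m - 6)*(m + 2)*(m + 7)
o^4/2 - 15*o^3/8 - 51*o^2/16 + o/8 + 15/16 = (o/2 + 1/2)*(o - 5)*(o - 1/2)*(o + 3/4)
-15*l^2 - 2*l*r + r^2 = (-5*l + r)*(3*l + r)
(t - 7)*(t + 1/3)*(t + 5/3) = t^3 - 5*t^2 - 121*t/9 - 35/9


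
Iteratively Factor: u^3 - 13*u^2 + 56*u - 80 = (u - 5)*(u^2 - 8*u + 16) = (u - 5)*(u - 4)*(u - 4)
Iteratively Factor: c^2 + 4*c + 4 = (c + 2)*(c + 2)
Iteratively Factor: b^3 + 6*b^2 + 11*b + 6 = (b + 1)*(b^2 + 5*b + 6) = (b + 1)*(b + 2)*(b + 3)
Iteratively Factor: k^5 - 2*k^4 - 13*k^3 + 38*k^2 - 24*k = (k - 1)*(k^4 - k^3 - 14*k^2 + 24*k) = (k - 2)*(k - 1)*(k^3 + k^2 - 12*k) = (k - 3)*(k - 2)*(k - 1)*(k^2 + 4*k) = (k - 3)*(k - 2)*(k - 1)*(k + 4)*(k)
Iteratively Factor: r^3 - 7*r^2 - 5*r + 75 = (r + 3)*(r^2 - 10*r + 25) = (r - 5)*(r + 3)*(r - 5)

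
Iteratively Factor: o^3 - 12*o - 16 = (o + 2)*(o^2 - 2*o - 8) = (o - 4)*(o + 2)*(o + 2)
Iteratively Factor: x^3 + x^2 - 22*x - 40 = (x + 2)*(x^2 - x - 20) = (x - 5)*(x + 2)*(x + 4)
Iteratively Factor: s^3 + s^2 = (s)*(s^2 + s) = s^2*(s + 1)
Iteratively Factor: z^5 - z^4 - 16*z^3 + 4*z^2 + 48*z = (z + 3)*(z^4 - 4*z^3 - 4*z^2 + 16*z) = (z + 2)*(z + 3)*(z^3 - 6*z^2 + 8*z) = (z - 2)*(z + 2)*(z + 3)*(z^2 - 4*z) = (z - 4)*(z - 2)*(z + 2)*(z + 3)*(z)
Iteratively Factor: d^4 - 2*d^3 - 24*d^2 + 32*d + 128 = (d - 4)*(d^3 + 2*d^2 - 16*d - 32) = (d - 4)^2*(d^2 + 6*d + 8) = (d - 4)^2*(d + 4)*(d + 2)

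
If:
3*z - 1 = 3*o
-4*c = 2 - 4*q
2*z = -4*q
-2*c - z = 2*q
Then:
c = 0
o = -4/3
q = 1/2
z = -1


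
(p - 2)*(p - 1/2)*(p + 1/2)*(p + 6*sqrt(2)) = p^4 - 2*p^3 + 6*sqrt(2)*p^3 - 12*sqrt(2)*p^2 - p^2/4 - 3*sqrt(2)*p/2 + p/2 + 3*sqrt(2)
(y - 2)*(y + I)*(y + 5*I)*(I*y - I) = I*y^4 - 6*y^3 - 3*I*y^3 + 18*y^2 - 3*I*y^2 - 12*y + 15*I*y - 10*I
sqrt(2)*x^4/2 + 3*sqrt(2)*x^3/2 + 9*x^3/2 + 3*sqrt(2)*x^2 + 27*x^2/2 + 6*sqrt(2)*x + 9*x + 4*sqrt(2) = (x/2 + 1)*(x + 1)*(x + 4*sqrt(2))*(sqrt(2)*x + 1)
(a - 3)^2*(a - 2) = a^3 - 8*a^2 + 21*a - 18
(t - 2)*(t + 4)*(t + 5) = t^3 + 7*t^2 + 2*t - 40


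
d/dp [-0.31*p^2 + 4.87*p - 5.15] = 4.87 - 0.62*p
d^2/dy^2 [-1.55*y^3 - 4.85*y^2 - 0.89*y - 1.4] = -9.3*y - 9.7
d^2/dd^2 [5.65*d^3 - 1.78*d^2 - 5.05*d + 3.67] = 33.9*d - 3.56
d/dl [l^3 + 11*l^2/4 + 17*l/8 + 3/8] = 3*l^2 + 11*l/2 + 17/8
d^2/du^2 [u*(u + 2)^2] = 6*u + 8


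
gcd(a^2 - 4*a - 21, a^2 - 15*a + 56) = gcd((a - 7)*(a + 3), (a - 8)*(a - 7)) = a - 7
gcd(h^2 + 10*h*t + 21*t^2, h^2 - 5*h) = 1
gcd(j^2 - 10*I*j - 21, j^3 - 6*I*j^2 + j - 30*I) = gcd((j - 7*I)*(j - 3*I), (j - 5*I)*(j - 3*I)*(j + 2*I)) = j - 3*I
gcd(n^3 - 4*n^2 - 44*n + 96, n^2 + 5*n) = 1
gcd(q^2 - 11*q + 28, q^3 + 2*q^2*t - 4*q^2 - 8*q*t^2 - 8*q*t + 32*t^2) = q - 4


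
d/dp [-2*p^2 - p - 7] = -4*p - 1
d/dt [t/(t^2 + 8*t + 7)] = (7 - t^2)/(t^4 + 16*t^3 + 78*t^2 + 112*t + 49)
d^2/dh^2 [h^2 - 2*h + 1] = 2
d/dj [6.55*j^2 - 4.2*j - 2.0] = 13.1*j - 4.2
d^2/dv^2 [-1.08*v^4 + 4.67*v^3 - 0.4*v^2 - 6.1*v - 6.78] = -12.96*v^2 + 28.02*v - 0.8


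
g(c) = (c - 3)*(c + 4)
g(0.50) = -11.25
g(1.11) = -9.66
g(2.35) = -4.13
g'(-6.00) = -11.00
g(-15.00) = 198.00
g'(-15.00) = -29.00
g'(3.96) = 8.92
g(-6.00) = 18.00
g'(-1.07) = -1.14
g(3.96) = 7.64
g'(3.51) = 8.02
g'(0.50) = 2.00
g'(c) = 2*c + 1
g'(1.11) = 3.22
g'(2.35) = 5.70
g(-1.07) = -11.93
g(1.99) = -6.05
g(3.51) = 3.83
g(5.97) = 29.61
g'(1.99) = 4.98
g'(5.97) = 12.94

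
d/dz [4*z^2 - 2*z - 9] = 8*z - 2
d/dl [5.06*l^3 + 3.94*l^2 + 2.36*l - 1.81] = 15.18*l^2 + 7.88*l + 2.36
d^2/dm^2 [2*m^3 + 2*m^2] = 12*m + 4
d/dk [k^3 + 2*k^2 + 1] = k*(3*k + 4)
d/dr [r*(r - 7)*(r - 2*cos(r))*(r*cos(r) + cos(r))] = r*(r - 7)*(r + 1)*(sin(2*r) + cos(r)) - r*(r - 7)*(r - 2*cos(r))*(r*sin(r) - sqrt(2)*cos(r + pi/4)) + r*(r + 1)*(r - 2*cos(r))*cos(r) + (r - 7)*(r + 1)*(r - 2*cos(r))*cos(r)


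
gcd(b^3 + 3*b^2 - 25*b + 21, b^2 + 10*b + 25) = 1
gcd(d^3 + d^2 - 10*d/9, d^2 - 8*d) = d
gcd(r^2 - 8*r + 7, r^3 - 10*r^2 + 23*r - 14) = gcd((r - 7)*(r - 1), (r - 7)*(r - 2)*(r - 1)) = r^2 - 8*r + 7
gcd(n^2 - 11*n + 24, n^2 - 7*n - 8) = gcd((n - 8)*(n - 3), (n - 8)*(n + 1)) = n - 8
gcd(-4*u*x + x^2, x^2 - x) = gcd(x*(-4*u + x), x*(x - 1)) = x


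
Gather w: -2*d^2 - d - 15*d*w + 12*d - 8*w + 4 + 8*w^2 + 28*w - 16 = -2*d^2 + 11*d + 8*w^2 + w*(20 - 15*d) - 12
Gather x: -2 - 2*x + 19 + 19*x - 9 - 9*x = 8*x + 8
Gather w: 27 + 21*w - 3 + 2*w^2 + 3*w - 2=2*w^2 + 24*w + 22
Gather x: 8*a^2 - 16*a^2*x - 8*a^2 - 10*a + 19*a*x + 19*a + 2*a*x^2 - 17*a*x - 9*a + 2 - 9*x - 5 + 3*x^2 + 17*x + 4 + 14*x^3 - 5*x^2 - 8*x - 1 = 14*x^3 + x^2*(2*a - 2) + x*(-16*a^2 + 2*a)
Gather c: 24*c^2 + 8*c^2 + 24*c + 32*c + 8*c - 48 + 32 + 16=32*c^2 + 64*c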